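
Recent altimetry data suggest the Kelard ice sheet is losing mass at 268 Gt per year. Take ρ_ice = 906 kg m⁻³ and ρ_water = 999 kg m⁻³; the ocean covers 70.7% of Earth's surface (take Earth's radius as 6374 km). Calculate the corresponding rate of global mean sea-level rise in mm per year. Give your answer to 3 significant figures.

ρ_w = 999 kg m⁻³. Annual water volume added = 268 Gt / ρ_w = 2.680×10^14 kg / 999 kg m⁻³ = 2.683×10^11 m³.
Δh per year = 2.683×10^11 / 3.61×10^14 = 7.43×10^-4 m = 0.743 mm.

≈ 0.743 mm/yr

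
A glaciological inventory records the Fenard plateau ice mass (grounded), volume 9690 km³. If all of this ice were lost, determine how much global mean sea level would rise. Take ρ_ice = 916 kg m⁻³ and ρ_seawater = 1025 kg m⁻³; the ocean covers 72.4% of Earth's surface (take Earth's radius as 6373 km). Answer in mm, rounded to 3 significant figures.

Fenard: 9690 km³ × (916/1025) = 8660 km³ of water.
Spread over 3.70×10^14 m² of ocean, Δh = 8.660×10^12 / 3.70×10^14 = 0.0234 m = 23.4 mm.

≈ 23.4 mm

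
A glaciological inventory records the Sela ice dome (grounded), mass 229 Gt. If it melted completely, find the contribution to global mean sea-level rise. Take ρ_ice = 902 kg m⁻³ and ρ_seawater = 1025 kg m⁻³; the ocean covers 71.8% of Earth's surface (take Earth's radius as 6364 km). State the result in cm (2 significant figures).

≈ 0.061 cm

Sela: 229 Gt = 2.290×10^14 kg; dividing by ρ_w = 1025 kg m⁻³ gives 2.234×10^11 m³ of water.
Spread over 3.65×10^14 m² of ocean, Δh = 2.234×10^11 / 3.65×10^14 = 6.11×10^-4 m = 0.061 cm.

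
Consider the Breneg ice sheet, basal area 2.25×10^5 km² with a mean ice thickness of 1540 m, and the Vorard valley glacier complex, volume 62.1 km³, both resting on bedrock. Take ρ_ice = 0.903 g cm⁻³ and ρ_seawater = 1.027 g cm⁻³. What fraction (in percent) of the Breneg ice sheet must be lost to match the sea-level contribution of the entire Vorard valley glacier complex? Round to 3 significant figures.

≈ 0.0179 %

Equal sea-level rise means equal mass of meltwater, i.e. equal mass of ice lost.
Ice mass of Vorard: 5.608×10^13 kg; ice mass of Breneg: 3.129×10^17 kg.
Fraction required = 5.608×10^13 / 3.129×10^17 = 1.79×10^-4 → 0.0179 %.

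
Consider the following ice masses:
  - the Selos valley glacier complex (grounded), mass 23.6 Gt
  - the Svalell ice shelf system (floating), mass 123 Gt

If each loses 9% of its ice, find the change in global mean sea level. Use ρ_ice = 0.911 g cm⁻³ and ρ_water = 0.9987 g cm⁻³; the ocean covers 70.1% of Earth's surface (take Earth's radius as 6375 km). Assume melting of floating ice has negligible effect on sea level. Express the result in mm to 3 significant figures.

Selos: 0.09 × 23.6 Gt = 2.124×10^12 kg; dividing by ρ_w = 0.9987 g cm⁻³ = 998.7 kg m⁻³ gives 2.127×10^9 m³ of water.
The Svalell ice shelf system is floating and already displaces its own weight of water, so its melt adds essentially nothing to sea level.
Total added water ≈ 2.127×10^9 m³ over 3.58×10^14 m² → Δh = 5.94×10^-6 m = 5.94×10^-3 mm.

≈ 5.94×10^-3 mm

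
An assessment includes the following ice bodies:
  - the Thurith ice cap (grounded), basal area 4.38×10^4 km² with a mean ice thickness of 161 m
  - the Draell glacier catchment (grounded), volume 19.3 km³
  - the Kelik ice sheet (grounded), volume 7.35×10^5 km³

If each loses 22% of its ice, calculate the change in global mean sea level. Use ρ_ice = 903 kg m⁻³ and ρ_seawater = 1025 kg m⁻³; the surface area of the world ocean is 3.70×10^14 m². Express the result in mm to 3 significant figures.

Thurith: ice volume = 4.38×10^4 km² × 161 m = 7052 km³; 0.22 × 7052 × (903/1025) = 1367 km³ of water.
Draell: 0.22 × 19.3 km³ × (903/1025) = 3.741 km³ of water.
Kelik: 0.22 × 7.35×10^5 km³ × (903/1025) = 1.425×10^5 km³ of water.
Total added water ≈ 1.438×10^14 m³ over 3.70×10^14 m² → Δh = 0.389 m = 389 mm.

≈ 389 mm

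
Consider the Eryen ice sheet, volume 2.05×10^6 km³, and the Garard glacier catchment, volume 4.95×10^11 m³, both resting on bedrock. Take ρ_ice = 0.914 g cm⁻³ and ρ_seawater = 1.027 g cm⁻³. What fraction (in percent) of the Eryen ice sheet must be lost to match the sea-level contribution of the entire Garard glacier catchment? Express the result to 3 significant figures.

Equal sea-level rise means equal mass of meltwater, i.e. equal mass of ice lost.
Ice mass of Garard: 4.524×10^14 kg; ice mass of Eryen: 1.874×10^18 kg.
Fraction required = 4.524×10^14 / 1.874×10^18 = 2.41×10^-4 → 0.0241 %.

≈ 0.0241 %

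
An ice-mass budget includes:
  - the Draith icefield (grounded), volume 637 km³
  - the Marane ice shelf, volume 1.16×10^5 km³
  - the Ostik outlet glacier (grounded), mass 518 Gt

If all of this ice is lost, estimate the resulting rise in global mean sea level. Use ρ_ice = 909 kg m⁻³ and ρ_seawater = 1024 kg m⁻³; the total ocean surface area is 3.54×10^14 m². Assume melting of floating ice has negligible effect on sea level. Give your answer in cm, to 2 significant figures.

≈ 0.30 cm

Draith: 637 km³ × (909/1024) = 565.5 km³ of water.
The Marane ice shelf is floating and already displaces its own weight of water, so its melt adds essentially nothing to sea level.
Ostik: 518 Gt = 5.180×10^14 kg; dividing by ρ_w = 1024 kg m⁻³ gives 5.059×10^11 m³ of water.
Total added water ≈ 1.071×10^12 m³ over 3.54×10^14 m² → Δh = 3.03×10^-3 m = 0.30 cm.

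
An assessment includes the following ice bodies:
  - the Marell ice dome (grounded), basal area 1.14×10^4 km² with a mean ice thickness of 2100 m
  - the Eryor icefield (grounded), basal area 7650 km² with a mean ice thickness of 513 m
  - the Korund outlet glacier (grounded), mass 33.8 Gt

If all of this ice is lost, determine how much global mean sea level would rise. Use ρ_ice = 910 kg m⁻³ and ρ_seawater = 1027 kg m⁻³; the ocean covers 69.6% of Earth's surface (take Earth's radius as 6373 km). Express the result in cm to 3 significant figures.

Marell: ice volume = 1.14×10^4 km² × 2100 m = 2.394×10^4 km³; 2.394×10^4 × (910/1027) = 2.121×10^4 km³ of water.
Eryor: ice volume = 7650 km² × 513 m = 3924 km³; 3924 × (910/1027) = 3477 km³ of water.
Korund: 33.8 Gt = 3.380×10^13 kg; dividing by ρ_w = 1027 kg m⁻³ gives 3.291×10^10 m³ of water.
Total added water ≈ 2.472×10^13 m³ over 3.55×10^14 m² → Δh = 0.0696 m = 6.96 cm.

≈ 6.96 cm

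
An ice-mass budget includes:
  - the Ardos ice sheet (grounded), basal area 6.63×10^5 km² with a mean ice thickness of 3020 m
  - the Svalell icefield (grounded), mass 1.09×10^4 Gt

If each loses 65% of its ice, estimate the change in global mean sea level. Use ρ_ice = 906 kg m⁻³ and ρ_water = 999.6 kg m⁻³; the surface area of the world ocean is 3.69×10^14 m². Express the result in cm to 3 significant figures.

≈ 322 cm

Ardos: ice volume = 6.63×10^5 km² × 3020 m = 2.002×10^6 km³; 0.65 × 2.002×10^6 × (906/999.6) = 1.180×10^6 km³ of water.
Svalell: 0.65 × 1.09×10^4 Gt = 7.085×10^15 kg; dividing by ρ_w = 999.6 kg m⁻³ gives 7.088×10^12 m³ of water.
Total added water ≈ 1.187×10^15 m³ over 3.69×10^14 m² → Δh = 3.22 m = 322 cm.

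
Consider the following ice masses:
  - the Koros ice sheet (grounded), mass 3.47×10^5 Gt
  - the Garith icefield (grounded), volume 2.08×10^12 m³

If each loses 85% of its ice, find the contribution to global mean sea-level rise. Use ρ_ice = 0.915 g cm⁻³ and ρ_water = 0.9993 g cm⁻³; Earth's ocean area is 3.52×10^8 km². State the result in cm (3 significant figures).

≈ 84.3 cm

Koros: 0.85 × 3.47×10^5 Gt = 2.950×10^17 kg; dividing by ρ_w = 0.9993 g cm⁻³ = 999.3 kg m⁻³ gives 2.952×10^14 m³ of water.
Garith: 0.85 × 2.08×10^12 m³ × (915/999.3) = 1.619×10^12 m³ of water.
Total added water ≈ 2.968×10^14 m³ over 3.52×10^14 m² → Δh = 0.843 m = 84.3 cm.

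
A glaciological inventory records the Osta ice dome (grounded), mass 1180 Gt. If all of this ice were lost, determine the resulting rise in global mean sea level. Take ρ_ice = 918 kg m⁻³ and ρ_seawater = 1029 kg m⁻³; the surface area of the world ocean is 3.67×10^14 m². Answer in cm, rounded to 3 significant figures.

≈ 0.312 cm

Osta: 1180 Gt = 1.180×10^15 kg; dividing by ρ_w = 1029 kg m⁻³ gives 1.147×10^12 m³ of water.
Spread over 3.67×10^14 m² of ocean, Δh = 1.147×10^12 / 3.67×10^14 = 3.12×10^-3 m = 0.312 cm.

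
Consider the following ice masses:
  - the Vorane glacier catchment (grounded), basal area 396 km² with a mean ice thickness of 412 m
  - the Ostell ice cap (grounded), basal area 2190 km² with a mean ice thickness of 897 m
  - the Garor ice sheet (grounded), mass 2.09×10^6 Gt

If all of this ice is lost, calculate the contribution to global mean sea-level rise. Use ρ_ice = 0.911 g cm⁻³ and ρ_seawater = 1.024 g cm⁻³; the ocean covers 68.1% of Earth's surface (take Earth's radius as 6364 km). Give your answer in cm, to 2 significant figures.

Vorane: ice volume = 396 km² × 412 m = 163.2 km³; 163.2 × (911/1024) = 145.1 km³ of water.
Ostell: ice volume = 2190 km² × 897 m = 1964 km³; 1964 × (911/1024) = 1748 km³ of water.
Garor: 2.09×10^6 Gt = 2.090×10^18 kg; dividing by ρ_w = 1.024 g cm⁻³ = 1024 kg m⁻³ gives 2.041×10^15 m³ of water.
Total added water ≈ 2.043×10^15 m³ over 3.47×10^14 m² → Δh = 5.89 m = 590 cm.

≈ 590 cm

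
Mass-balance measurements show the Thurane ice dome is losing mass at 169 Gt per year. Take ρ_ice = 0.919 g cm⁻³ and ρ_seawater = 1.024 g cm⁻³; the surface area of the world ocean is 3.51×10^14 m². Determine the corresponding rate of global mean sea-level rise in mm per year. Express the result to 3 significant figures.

ρ_w = 1.024 g cm⁻³ = 1024 kg m⁻³. Annual water volume added = 169 Gt / ρ_w = 1.690×10^14 kg / 1024 kg m⁻³ = 1.650×10^11 m³.
Δh per year = 1.650×10^11 / 3.51×10^14 = 4.70×10^-4 m = 0.470 mm.

≈ 0.470 mm/yr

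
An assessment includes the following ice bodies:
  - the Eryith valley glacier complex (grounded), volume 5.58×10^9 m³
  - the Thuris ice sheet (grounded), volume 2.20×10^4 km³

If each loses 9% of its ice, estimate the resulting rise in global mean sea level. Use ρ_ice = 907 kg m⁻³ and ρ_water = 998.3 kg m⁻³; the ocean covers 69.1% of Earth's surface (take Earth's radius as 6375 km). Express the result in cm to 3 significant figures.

Eryith: 0.09 × 5.58×10^9 m³ × (907/998.3) = 4.563×10^8 m³ of water.
Thuris: 0.09 × 2.20×10^4 km³ × (907/998.3) = 1799 km³ of water.
Total added water ≈ 1.799×10^12 m³ over 3.53×10^14 m² → Δh = 5.10×10^-3 m = 0.510 cm.

≈ 0.510 cm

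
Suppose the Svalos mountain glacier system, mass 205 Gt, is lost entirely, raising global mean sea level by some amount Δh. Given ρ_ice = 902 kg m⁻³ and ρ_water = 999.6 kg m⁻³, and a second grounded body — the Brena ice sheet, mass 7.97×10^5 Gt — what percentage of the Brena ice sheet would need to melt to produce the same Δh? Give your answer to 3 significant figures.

≈ 0.0257 %

Equal sea-level rise means equal mass of meltwater, i.e. equal mass of ice lost.
Ice mass of Svalos: 2.050×10^14 kg; ice mass of Brena: 7.970×10^17 kg.
Fraction required = 2.050×10^14 / 7.970×10^17 = 2.57×10^-4 → 0.0257 %.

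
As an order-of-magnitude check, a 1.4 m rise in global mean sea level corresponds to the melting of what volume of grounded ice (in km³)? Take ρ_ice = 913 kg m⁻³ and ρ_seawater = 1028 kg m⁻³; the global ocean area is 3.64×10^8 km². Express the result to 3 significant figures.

Required water volume = Δh × A = 1.4 m × 3.64×10^14 m² = 5.096×10^14 m³ = 5.096×10^5 km³.
Ice volume = water volume × ρ_w/ρ_ice = 5.096×10^5 × 1028/913 = 5.74×10^5 km³.

≈ 5.74×10^5 km³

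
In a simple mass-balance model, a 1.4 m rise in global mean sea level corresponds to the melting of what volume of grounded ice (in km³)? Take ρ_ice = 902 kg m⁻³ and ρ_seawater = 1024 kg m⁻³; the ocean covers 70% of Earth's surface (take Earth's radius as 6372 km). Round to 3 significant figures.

≈ 5.68×10^5 km³

Required water volume = Δh × A = 1.4 m × 3.57×10^14 m² = 5.000×10^14 m³ = 5.000×10^5 km³.
Ice volume = water volume × ρ_w/ρ_ice = 5.000×10^5 × 1024/902 = 5.68×10^5 km³.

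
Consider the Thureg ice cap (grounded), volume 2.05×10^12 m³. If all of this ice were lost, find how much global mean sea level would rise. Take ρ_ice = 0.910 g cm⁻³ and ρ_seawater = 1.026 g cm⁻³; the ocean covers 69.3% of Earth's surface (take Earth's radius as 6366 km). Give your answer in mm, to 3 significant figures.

≈ 5.15 mm

Thureg: 2.05×10^12 m³ × (910/1026) = 1.818×10^12 m³ of water.
Spread over 3.53×10^14 m² of ocean, Δh = 1.818×10^12 / 3.53×10^14 = 5.15×10^-3 m = 5.15 mm.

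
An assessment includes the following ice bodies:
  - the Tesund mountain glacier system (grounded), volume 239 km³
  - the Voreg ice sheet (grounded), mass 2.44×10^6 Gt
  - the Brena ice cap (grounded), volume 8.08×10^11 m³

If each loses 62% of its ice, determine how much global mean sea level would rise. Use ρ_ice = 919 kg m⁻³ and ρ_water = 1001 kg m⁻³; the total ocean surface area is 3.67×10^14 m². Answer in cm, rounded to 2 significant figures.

≈ 410 cm

Tesund: 0.62 × 239 km³ × (919/1001) = 136.0 km³ of water.
Voreg: 0.62 × 2.44×10^6 Gt = 1.513×10^18 kg; dividing by ρ_w = 1001 kg m⁻³ gives 1.511×10^15 m³ of water.
Brena: 0.62 × 8.08×10^11 m³ × (919/1001) = 4.599×10^11 m³ of water.
Total added water ≈ 1.512×10^15 m³ over 3.67×10^14 m² → Δh = 4.12 m = 410 cm.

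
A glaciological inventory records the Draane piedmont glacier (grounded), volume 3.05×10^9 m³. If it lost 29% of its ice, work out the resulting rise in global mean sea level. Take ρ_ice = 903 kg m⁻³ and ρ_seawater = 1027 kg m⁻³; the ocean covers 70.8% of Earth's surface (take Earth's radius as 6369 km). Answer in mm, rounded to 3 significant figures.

Draane: 0.29 × 3.05×10^9 m³ × (903/1027) = 7.777×10^8 m³ of water.
Spread over 3.61×10^14 m² of ocean, Δh = 7.777×10^8 / 3.61×10^14 = 2.15×10^-6 m = 2.15×10^-3 mm.

≈ 2.15×10^-3 mm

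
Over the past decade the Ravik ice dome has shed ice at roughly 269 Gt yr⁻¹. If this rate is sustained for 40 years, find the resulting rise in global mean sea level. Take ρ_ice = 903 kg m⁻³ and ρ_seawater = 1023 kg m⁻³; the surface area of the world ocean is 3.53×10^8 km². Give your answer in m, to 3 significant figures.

Total mass lost = 269 Gt/yr × 40 yr = 1.076×10^4 Gt = 1.076×10^16 kg.
ρ_w = 1023 kg m⁻³, so water volume = 1.076×10^16 / 1023 = 1.052×10^13 m³.
Δh = 1.052×10^13 / 3.53×10^14 = 0.0298 m.

≈ 0.0298 m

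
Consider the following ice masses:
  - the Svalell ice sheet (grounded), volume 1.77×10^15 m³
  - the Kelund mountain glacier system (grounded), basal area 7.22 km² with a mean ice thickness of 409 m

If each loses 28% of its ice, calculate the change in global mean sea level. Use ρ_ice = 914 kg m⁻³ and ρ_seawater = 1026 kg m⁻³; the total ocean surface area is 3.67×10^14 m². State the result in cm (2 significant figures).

≈ 120 cm

Svalell: 0.28 × 1.77×10^15 m³ × (914/1026) = 4.415×10^14 m³ of water.
Kelund: ice volume = 7.22 km² × 409 m = 2.953 km³; 0.28 × 2.953 × (914/1026) = 0.7366 km³ of water.
Total added water ≈ 4.415×10^14 m³ over 3.67×10^14 m² → Δh = 1.20 m = 120 cm.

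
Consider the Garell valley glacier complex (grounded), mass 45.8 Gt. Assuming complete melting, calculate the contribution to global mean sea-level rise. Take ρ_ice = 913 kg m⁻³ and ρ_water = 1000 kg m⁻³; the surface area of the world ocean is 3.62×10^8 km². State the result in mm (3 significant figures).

Garell: 45.8 Gt = 4.580×10^13 kg; dividing by ρ_w = 1000 kg m⁻³ gives 4.580×10^10 m³ of water.
Spread over 3.62×10^14 m² of ocean, Δh = 4.580×10^10 / 3.62×10^14 = 1.27×10^-4 m = 0.127 mm.

≈ 0.127 mm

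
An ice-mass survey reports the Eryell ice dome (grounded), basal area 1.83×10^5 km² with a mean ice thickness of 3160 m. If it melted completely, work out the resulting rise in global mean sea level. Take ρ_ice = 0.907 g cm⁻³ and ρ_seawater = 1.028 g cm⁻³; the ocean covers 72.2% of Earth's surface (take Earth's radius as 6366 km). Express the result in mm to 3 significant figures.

≈ 1390 mm

Eryell: ice volume = 1.83×10^5 km² × 3160 m = 5.783×10^5 km³; 5.783×10^5 × (907/1028) = 5.102×10^5 km³ of water.
Spread over 3.68×10^14 m² of ocean, Δh = 5.102×10^14 / 3.68×10^14 = 1.39 m = 1390 mm.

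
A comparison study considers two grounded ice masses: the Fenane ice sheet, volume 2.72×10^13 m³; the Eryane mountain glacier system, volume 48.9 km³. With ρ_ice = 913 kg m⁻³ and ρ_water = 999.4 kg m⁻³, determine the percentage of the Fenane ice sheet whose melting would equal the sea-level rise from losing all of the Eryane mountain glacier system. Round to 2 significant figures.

Equal sea-level rise means equal mass of meltwater, i.e. equal mass of ice lost.
Ice mass of Eryane: 4.465×10^13 kg; ice mass of Fenane: 2.483×10^16 kg.
Fraction required = 4.465×10^13 / 2.483×10^16 = 1.80×10^-3 → 0.18 %.

≈ 0.18 %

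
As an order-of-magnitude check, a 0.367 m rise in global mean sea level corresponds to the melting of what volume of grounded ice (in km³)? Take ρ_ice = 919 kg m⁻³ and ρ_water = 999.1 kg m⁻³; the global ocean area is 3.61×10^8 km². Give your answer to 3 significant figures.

≈ 1.44×10^5 km³

Required water volume = Δh × A = 0.367 m × 3.61×10^14 m² = 1.325×10^14 m³ = 1.325×10^5 km³.
Ice volume = water volume × ρ_w/ρ_ice = 1.325×10^5 × 999.1/919 = 1.44×10^5 km³.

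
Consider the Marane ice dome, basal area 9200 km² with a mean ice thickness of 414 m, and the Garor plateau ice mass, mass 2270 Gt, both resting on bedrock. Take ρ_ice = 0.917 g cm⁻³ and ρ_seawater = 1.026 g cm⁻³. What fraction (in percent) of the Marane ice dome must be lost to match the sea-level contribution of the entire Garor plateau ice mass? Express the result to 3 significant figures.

Equal sea-level rise means equal mass of meltwater, i.e. equal mass of ice lost.
Ice mass of Garor: 2.270×10^15 kg; ice mass of Marane: 3.493×10^15 kg.
Fraction required = 2.270×10^15 / 3.493×10^15 = 0.650 → 65.0 %.

≈ 65.0 %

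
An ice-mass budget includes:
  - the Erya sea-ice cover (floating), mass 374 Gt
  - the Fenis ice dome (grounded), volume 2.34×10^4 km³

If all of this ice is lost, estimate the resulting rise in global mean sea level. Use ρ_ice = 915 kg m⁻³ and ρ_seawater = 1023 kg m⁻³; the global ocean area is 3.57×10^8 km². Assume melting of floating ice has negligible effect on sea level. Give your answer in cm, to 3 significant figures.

≈ 5.86 cm

The Erya sea-ice cover is floating and already displaces its own weight of water, so its melt adds essentially nothing to sea level.
Fenis: 2.34×10^4 km³ × (915/1023) = 2.093×10^4 km³ of water.
Total added water ≈ 2.093×10^13 m³ over 3.57×10^14 m² → Δh = 0.0586 m = 5.86 cm.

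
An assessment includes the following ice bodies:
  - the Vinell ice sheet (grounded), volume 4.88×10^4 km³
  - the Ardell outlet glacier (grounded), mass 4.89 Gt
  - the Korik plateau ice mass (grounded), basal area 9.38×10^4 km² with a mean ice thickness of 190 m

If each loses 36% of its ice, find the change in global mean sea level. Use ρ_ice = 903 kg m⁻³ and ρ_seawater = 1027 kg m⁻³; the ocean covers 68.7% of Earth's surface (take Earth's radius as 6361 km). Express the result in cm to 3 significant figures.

Vinell: 0.36 × 4.88×10^4 km³ × (903/1027) = 1.545×10^4 km³ of water.
Ardell: 0.36 × 4.89 Gt = 1.760×10^12 kg; dividing by ρ_w = 1027 kg m⁻³ gives 1.714×10^9 m³ of water.
Korik: ice volume = 9.38×10^4 km² × 190 m = 1.782×10^4 km³; 0.36 × 1.782×10^4 × (903/1027) = 5641 km³ of water.
Total added water ≈ 2.109×10^13 m³ over 3.49×10^14 m² → Δh = 0.0604 m = 6.04 cm.

≈ 6.04 cm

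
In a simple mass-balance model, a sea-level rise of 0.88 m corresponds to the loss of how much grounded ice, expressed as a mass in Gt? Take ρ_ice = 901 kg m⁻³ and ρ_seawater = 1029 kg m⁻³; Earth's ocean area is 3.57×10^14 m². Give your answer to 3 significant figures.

≈ 3.23×10^5 Gt

Required water volume = Δh × A = 0.88 m × 3.57×10^14 m² = 3.142×10^14 m³.
ρ_w = 1029 kg m⁻³, so the mass of water = 3.142×10^14 m³ × 1029 kg m⁻³ = 3.233×10^17 kg = 3.23×10^5 Gt (and the same mass of ice, by conservation).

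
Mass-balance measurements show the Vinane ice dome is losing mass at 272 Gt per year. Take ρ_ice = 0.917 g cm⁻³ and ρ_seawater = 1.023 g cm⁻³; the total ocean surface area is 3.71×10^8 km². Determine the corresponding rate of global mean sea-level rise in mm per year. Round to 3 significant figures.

ρ_w = 1.023 g cm⁻³ = 1023 kg m⁻³. Annual water volume added = 272 Gt / ρ_w = 2.720×10^14 kg / 1023 kg m⁻³ = 2.659×10^11 m³.
Δh per year = 2.659×10^11 / 3.71×10^14 = 7.17×10^-4 m = 0.717 mm.

≈ 0.717 mm/yr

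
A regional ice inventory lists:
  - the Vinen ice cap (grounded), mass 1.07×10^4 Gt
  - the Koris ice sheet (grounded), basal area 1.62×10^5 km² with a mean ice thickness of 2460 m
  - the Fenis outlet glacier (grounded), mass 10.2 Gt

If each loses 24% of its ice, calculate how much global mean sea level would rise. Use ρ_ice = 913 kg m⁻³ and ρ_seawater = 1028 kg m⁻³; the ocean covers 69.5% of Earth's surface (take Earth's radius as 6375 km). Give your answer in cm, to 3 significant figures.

≈ 24.6 cm

Vinen: 0.24 × 1.07×10^4 Gt = 2.568×10^15 kg; dividing by ρ_w = 1028 kg m⁻³ gives 2.498×10^12 m³ of water.
Koris: ice volume = 1.62×10^5 km² × 2460 m = 3.985×10^5 km³; 0.24 × 3.985×10^5 × (913/1028) = 8.495×10^4 km³ of water.
Fenis: 0.24 × 10.2 Gt = 2.448×10^12 kg; dividing by ρ_w = 1028 kg m⁻³ gives 2.381×10^9 m³ of water.
Total added water ≈ 8.745×10^13 m³ over 3.55×10^14 m² → Δh = 0.246 m = 24.6 cm.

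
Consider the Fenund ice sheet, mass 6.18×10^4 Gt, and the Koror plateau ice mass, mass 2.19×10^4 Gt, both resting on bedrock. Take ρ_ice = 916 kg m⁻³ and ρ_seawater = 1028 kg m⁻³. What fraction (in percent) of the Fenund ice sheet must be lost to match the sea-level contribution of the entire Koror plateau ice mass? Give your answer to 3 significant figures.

Equal sea-level rise means equal mass of meltwater, i.e. equal mass of ice lost.
Ice mass of Koror: 2.190×10^16 kg; ice mass of Fenund: 6.180×10^16 kg.
Fraction required = 2.190×10^16 / 6.180×10^16 = 0.354 → 35.4 %.

≈ 35.4 %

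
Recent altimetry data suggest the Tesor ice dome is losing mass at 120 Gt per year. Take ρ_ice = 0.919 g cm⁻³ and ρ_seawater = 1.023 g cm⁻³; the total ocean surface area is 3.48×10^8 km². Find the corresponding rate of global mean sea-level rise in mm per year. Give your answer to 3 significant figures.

ρ_w = 1.023 g cm⁻³ = 1023 kg m⁻³. Annual water volume added = 120 Gt / ρ_w = 1.200×10^14 kg / 1023 kg m⁻³ = 1.173×10^11 m³.
Δh per year = 1.173×10^11 / 3.48×10^14 = 3.37×10^-4 m = 0.337 mm.

≈ 0.337 mm/yr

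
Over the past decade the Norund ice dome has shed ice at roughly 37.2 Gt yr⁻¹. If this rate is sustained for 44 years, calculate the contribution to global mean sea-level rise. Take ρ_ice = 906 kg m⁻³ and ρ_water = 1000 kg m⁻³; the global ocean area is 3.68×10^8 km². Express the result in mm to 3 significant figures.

≈ 4.45 mm

Total mass lost = 37.2 Gt/yr × 44 yr = 1637 Gt = 1.637×10^15 kg.
ρ_w = 1000 kg m⁻³, so water volume = 1.637×10^15 / 1000 = 1.637×10^12 m³.
Δh = 1.637×10^12 / 3.68×10^14 = 4.45×10^-3 m = 4.45 mm.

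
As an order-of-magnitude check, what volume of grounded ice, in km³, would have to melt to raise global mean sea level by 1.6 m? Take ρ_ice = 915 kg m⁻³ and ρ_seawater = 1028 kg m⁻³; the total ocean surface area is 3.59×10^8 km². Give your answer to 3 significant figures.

≈ 6.45×10^5 km³

Required water volume = Δh × A = 1.6 m × 3.59×10^14 m² = 5.744×10^14 m³ = 5.744×10^5 km³.
Ice volume = water volume × ρ_w/ρ_ice = 5.744×10^5 × 1028/915 = 6.45×10^5 km³.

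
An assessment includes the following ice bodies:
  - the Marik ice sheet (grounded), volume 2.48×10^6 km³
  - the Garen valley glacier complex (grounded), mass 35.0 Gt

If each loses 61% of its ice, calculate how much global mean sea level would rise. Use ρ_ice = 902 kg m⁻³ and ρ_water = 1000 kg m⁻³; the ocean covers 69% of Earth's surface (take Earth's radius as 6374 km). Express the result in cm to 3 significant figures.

≈ 387 cm

Marik: 0.61 × 2.48×10^6 km³ × (902/1000) = 1.365×10^6 km³ of water.
Garen: 0.61 × 35.0 Gt = 2.135×10^13 kg; dividing by ρ_w = 1000 kg m⁻³ gives 2.135×10^10 m³ of water.
Total added water ≈ 1.365×10^15 m³ over 3.52×10^14 m² → Δh = 3.87 m = 387 cm.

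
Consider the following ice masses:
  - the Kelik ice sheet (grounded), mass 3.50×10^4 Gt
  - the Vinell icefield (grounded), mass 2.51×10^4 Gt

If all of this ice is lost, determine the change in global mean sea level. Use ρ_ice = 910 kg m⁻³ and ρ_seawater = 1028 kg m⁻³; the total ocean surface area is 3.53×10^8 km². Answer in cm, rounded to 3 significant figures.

Kelik: 3.50×10^4 Gt = 3.500×10^16 kg; dividing by ρ_w = 1028 kg m⁻³ gives 3.405×10^13 m³ of water.
Vinell: 2.51×10^4 Gt = 2.510×10^16 kg; dividing by ρ_w = 1028 kg m⁻³ gives 2.442×10^13 m³ of water.
Total added water ≈ 5.846×10^13 m³ over 3.53×10^14 m² → Δh = 0.166 m = 16.6 cm.

≈ 16.6 cm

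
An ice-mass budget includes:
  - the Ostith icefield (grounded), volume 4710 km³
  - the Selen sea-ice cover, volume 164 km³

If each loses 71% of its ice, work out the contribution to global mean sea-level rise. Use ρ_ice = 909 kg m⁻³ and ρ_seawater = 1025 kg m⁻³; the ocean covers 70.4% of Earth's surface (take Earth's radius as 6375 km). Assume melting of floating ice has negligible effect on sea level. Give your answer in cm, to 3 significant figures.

≈ 0.825 cm

Ostith: 0.71 × 4710 km³ × (909/1025) = 2966 km³ of water.
The Selen sea-ice cover is floating and already displaces its own weight of water, so its melt adds essentially nothing to sea level.
Total added water ≈ 2.966×10^12 m³ over 3.60×10^14 m² → Δh = 8.25×10^-3 m = 0.825 cm.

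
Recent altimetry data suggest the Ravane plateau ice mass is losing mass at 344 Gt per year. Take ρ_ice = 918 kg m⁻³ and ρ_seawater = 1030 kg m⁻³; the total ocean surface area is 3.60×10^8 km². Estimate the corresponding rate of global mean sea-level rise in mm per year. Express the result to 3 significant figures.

≈ 0.928 mm/yr

ρ_w = 1030 kg m⁻³. Annual water volume added = 344 Gt / ρ_w = 3.440×10^14 kg / 1030 kg m⁻³ = 3.340×10^11 m³.
Δh per year = 3.340×10^11 / 3.60×10^14 = 9.28×10^-4 m = 0.928 mm.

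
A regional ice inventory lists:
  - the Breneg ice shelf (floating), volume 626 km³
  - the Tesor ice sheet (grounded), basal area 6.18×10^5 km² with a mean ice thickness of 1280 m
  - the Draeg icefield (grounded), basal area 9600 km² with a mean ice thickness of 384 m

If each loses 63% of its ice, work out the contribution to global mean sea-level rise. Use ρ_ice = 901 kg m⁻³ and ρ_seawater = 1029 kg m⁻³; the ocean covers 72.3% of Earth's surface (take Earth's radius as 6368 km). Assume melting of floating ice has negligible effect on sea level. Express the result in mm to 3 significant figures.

The Breneg ice shelf is floating and already displaces its own weight of water, so its melt adds essentially nothing to sea level.
Tesor: ice volume = 6.18×10^5 km² × 1280 m = 7.910×10^5 km³; 0.63 × 7.910×10^5 × (901/1029) = 4.364×10^5 km³ of water.
Draeg: ice volume = 9600 km² × 384 m = 3686 km³; 0.63 × 3686 × (901/1029) = 2034 km³ of water.
Total added water ≈ 4.384×10^14 m³ over 3.68×10^14 m² → Δh = 1.19 m = 1190 mm.

≈ 1190 mm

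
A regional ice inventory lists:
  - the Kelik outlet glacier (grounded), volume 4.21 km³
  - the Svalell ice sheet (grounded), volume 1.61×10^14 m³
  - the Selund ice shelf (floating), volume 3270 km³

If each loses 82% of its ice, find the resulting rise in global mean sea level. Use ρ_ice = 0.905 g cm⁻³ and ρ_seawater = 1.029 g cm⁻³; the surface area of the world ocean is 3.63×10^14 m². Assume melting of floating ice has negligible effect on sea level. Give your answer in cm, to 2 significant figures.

≈ 32 cm

Kelik: 0.82 × 4.21 km³ × (905/1029) = 3.036 km³ of water.
Svalell: 0.82 × 1.61×10^14 m³ × (905/1029) = 1.161×10^14 m³ of water.
The Selund ice shelf is floating and already displaces its own weight of water, so its melt adds essentially nothing to sea level.
Total added water ≈ 1.161×10^14 m³ over 3.63×10^14 m² → Δh = 0.320 m = 32 cm.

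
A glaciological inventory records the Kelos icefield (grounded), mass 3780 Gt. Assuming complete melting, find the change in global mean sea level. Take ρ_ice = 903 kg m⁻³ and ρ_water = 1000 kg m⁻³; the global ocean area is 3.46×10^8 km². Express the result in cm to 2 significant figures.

Kelos: 3780 Gt = 3.780×10^15 kg; dividing by ρ_w = 1000 kg m⁻³ gives 3.780×10^12 m³ of water.
Spread over 3.46×10^14 m² of ocean, Δh = 3.780×10^12 / 3.46×10^14 = 0.0109 m = 1.1 cm.

≈ 1.1 cm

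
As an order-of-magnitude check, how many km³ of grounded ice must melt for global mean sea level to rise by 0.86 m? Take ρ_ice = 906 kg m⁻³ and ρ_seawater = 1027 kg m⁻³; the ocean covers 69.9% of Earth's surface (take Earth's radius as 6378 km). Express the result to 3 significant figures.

Required water volume = Δh × A = 0.86 m × 3.57×10^14 m² = 3.073×10^14 m³ = 3.073×10^5 km³.
Ice volume = water volume × ρ_w/ρ_ice = 3.073×10^5 × 1027/906 = 3.48×10^5 km³.

≈ 3.48×10^5 km³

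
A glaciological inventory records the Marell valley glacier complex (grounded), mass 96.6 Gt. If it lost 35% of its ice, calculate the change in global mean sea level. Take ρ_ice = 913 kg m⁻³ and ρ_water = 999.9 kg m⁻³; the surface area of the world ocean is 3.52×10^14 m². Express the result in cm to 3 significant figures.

Marell: 0.35 × 96.6 Gt = 3.381×10^13 kg; dividing by ρ_w = 999.9 kg m⁻³ gives 3.381×10^10 m³ of water.
Spread over 3.52×10^14 m² of ocean, Δh = 3.381×10^10 / 3.52×10^14 = 9.61×10^-5 m = 9.61×10^-3 cm.

≈ 9.61×10^-3 cm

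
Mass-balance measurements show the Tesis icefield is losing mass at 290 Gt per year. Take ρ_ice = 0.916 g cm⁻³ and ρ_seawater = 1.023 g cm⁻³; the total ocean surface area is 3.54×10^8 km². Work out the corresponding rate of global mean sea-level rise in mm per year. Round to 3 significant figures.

ρ_w = 1.023 g cm⁻³ = 1023 kg m⁻³. Annual water volume added = 290 Gt / ρ_w = 2.900×10^14 kg / 1023 kg m⁻³ = 2.835×10^11 m³.
Δh per year = 2.835×10^11 / 3.54×10^14 = 8.01×10^-4 m = 0.801 mm.

≈ 0.801 mm/yr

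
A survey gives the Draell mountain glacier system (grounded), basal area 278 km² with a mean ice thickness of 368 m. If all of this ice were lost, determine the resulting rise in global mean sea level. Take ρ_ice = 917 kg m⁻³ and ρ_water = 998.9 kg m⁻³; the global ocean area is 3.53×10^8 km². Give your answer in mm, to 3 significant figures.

Draell: ice volume = 278 km² × 368 m = 102.3 km³; 102.3 × (917/998.9) = 93.92 km³ of water.
Spread over 3.53×10^14 m² of ocean, Δh = 9.392×10^10 / 3.53×10^14 = 2.66×10^-4 m = 0.266 mm.

≈ 0.266 mm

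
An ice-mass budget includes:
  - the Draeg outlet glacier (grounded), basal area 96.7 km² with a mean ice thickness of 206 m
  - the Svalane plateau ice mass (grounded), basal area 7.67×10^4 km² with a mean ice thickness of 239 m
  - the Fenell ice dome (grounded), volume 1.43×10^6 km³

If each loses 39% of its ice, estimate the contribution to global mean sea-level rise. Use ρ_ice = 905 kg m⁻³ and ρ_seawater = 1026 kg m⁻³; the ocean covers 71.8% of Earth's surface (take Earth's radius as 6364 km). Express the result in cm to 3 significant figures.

≈ 136 cm

Draeg: ice volume = 96.7 km² × 206 m = 19.92 km³; 0.39 × 19.92 × (905/1026) = 6.853 km³ of water.
Svalane: ice volume = 7.67×10^4 km² × 239 m = 1.833×10^4 km³; 0.39 × 1.833×10^4 × (905/1026) = 6306 km³ of water.
Fenell: 0.39 × 1.43×10^6 km³ × (905/1026) = 4.919×10^5 km³ of water.
Total added water ≈ 4.982×10^14 m³ over 3.65×10^14 m² → Δh = 1.36 m = 136 cm.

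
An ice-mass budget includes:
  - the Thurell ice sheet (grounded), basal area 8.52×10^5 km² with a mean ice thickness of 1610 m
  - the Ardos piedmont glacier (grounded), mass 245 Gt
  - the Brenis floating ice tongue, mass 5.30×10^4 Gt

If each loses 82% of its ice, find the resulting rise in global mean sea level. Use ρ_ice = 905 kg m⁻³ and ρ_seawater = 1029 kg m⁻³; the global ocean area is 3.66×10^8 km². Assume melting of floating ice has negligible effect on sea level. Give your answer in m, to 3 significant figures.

≈ 2.70 m

Thurell: ice volume = 8.52×10^5 km² × 1610 m = 1.372×10^6 km³; 0.82 × 1.372×10^6 × (905/1029) = 9.893×10^5 km³ of water.
Ardos: 0.82 × 245 Gt = 2.009×10^14 kg; dividing by ρ_w = 1029 kg m⁻³ gives 1.952×10^11 m³ of water.
The Brenis floating ice tongue is floating and already displaces its own weight of water, so its melt adds essentially nothing to sea level.
Total added water ≈ 9.895×10^14 m³ over 3.66×10^14 m² → Δh = 2.70 m.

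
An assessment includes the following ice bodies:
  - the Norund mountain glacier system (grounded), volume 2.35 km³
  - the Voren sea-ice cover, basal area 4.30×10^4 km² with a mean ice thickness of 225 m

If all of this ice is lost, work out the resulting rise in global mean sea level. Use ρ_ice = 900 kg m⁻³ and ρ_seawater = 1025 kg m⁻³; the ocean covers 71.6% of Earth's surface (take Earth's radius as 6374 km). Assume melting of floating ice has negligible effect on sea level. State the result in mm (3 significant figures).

Norund: 2.35 km³ × (900/1025) = 2.063 km³ of water.
The Voren sea-ice cover is floating and already displaces its own weight of water, so its melt adds essentially nothing to sea level.
Total added water ≈ 2.063×10^9 m³ over 3.66×10^14 m² → Δh = 5.64×10^-6 m = 5.64×10^-3 mm.

≈ 5.64×10^-3 mm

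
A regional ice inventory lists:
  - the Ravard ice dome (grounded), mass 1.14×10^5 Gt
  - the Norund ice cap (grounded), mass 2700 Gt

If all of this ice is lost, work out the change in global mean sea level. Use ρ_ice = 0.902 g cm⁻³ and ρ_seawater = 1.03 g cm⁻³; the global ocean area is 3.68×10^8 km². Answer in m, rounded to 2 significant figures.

≈ 0.31 m

Ravard: 1.14×10^5 Gt = 1.140×10^17 kg; dividing by ρ_w = 1.03 g cm⁻³ = 1030 kg m⁻³ gives 1.107×10^14 m³ of water.
Norund: 2700 Gt = 2.700×10^15 kg; dividing by ρ_w = 1030 kg m⁻³ gives 2.621×10^12 m³ of water.
Total added water ≈ 1.133×10^14 m³ over 3.68×10^14 m² → Δh = 0.308 m.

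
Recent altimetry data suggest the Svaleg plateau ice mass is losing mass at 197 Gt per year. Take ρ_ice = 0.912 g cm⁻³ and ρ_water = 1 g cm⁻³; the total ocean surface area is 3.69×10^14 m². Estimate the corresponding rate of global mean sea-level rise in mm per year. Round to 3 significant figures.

ρ_w = 1 g cm⁻³ = 1000 kg m⁻³. Annual water volume added = 197 Gt / ρ_w = 1.970×10^14 kg / 1000 kg m⁻³ = 1.970×10^11 m³.
Δh per year = 1.970×10^11 / 3.69×10^14 = 5.34×10^-4 m = 0.534 mm.

≈ 0.534 mm/yr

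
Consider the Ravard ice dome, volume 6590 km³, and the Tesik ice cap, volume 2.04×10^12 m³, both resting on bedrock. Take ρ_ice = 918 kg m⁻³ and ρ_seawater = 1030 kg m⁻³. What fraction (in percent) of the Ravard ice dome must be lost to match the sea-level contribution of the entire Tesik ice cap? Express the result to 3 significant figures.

≈ 31.0 %

Equal sea-level rise means equal mass of meltwater, i.e. equal mass of ice lost.
Ice mass of Tesik: 1.873×10^15 kg; ice mass of Ravard: 6.050×10^15 kg.
Fraction required = 1.873×10^15 / 6.050×10^15 = 0.310 → 31.0 %.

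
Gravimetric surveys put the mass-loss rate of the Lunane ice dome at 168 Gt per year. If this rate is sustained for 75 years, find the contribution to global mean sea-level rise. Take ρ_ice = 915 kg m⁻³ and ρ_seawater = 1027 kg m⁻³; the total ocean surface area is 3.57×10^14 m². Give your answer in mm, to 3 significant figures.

Total mass lost = 168 Gt/yr × 75 yr = 1.260×10^4 Gt = 1.260×10^16 kg.
ρ_w = 1027 kg m⁻³, so water volume = 1.260×10^16 / 1027 = 1.227×10^13 m³.
Δh = 1.227×10^13 / 3.57×10^14 = 0.0344 m = 34.4 mm.

≈ 34.4 mm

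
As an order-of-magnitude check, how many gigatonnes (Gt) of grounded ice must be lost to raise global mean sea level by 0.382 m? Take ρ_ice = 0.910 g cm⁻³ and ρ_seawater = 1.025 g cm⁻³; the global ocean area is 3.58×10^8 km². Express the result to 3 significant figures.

Required water volume = Δh × A = 0.382 m × 3.58×10^14 m² = 1.368×10^14 m³.
ρ_w = 1.025 g cm⁻³ = 1025 kg m⁻³, so the mass of water = 1.368×10^14 m³ × 1025 kg m⁻³ = 1.402×10^17 kg = 1.40×10^5 Gt (and the same mass of ice, by conservation).

≈ 1.40×10^5 Gt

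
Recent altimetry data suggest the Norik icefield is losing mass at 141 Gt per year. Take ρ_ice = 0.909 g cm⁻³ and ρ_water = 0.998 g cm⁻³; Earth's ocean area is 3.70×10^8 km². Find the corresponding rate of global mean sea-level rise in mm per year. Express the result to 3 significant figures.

ρ_w = 0.998 g cm⁻³ = 998 kg m⁻³. Annual water volume added = 141 Gt / ρ_w = 1.410×10^14 kg / 998 kg m⁻³ = 1.413×10^11 m³.
Δh per year = 1.413×10^11 / 3.70×10^14 = 3.82×10^-4 m = 0.382 mm.

≈ 0.382 mm/yr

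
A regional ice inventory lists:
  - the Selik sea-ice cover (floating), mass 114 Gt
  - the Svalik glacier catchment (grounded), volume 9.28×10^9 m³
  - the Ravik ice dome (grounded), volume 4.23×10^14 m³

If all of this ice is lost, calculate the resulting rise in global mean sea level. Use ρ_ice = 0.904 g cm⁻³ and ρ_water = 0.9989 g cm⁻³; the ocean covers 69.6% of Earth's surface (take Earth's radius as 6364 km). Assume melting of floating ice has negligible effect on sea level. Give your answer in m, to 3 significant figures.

≈ 1.08 m

The Selik sea-ice cover is floating and already displaces its own weight of water, so its melt adds essentially nothing to sea level.
Svalik: 9.28×10^9 m³ × (904/998.9) = 8.398×10^9 m³ of water.
Ravik: 4.23×10^14 m³ × (904/998.9) = 3.828×10^14 m³ of water.
Total added water ≈ 3.828×10^14 m³ over 3.54×10^14 m² → Δh = 1.08 m.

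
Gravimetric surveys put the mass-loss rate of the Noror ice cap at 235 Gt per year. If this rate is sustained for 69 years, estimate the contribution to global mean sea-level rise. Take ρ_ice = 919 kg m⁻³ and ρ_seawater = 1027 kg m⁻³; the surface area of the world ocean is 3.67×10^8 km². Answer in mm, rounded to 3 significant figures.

≈ 43.0 mm

Total mass lost = 235 Gt/yr × 69 yr = 1.622×10^4 Gt = 1.622×10^16 kg.
ρ_w = 1027 kg m⁻³, so water volume = 1.622×10^16 / 1027 = 1.579×10^13 m³.
Δh = 1.579×10^13 / 3.67×10^14 = 0.0430 m = 43.0 mm.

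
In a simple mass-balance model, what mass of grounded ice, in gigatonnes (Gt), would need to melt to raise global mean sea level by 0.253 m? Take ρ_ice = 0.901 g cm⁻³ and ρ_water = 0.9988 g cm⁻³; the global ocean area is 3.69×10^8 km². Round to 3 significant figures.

≈ 9.32×10^4 Gt

Required water volume = Δh × A = 0.253 m × 3.69×10^14 m² = 9.336×10^13 m³.
ρ_w = 0.9988 g cm⁻³ = 998.8 kg m⁻³, so the mass of water = 9.336×10^13 m³ × 998.8 kg m⁻³ = 9.324×10^16 kg = 9.32×10^4 Gt (and the same mass of ice, by conservation).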